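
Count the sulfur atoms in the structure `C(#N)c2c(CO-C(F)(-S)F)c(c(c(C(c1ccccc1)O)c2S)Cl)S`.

The symbol for sulfur appears 3 times in the SMILES.

3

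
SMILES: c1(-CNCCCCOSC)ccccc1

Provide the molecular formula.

C12H19NOS

Heavy atoms from the SMILES: 12 C, 1 N, 1 O, 1 S.
Implicit hydrogens by atom environment:
  5 × C: 2 H each → 10
  5 × C (aromatic): 1 H each → 5
  1 × C: 3 H
  1 × C (aromatic): no H
  1 × N: 1 H
  1 × O: no H
  1 × S: no H
  Total hydrogens = 19.
Molecular formula: C12H19NOS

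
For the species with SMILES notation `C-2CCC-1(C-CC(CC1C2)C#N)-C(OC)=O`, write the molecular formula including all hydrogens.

C13H19NO2

Heavy atoms from the SMILES: 13 C, 1 N, 2 O.
Implicit hydrogens by atom environment:
  7 × C: 2 H each → 14
  3 × C: no H
  2 × C: 1 H each → 2
  2 × O: no H
  1 × C: 3 H
  1 × N: no H
  Total hydrogens = 19.
Molecular formula: C13H19NO2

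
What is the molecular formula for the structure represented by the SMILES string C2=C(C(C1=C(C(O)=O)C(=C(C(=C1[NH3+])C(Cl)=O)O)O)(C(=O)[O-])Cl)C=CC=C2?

C16H11Cl2NO7

Heavy atoms from the SMILES: 16 C, 2 Cl, 1 N, 7 O.
Implicit hydrogens by atom environment:
  7 × C (aromatic): no H
  5 × C (aromatic): 1 H each → 5
  4 × C: no H
  3 × O: 1 H each → 3
  3 × O: no H
  2 × Cl: no H
  1 × N (charge +1): 3 H
  1 × O (charge -1): no H
  Total hydrogens = 11.
Molecular formula: C16H11Cl2NO7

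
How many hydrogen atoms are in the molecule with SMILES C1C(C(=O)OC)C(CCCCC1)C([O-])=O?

Hydrogens are implicit in SMILES; fill each atom to its normal valence:
  6 × C: 2 H each → 12
  3 × O: no H
  2 × C: 1 H each → 2
  2 × C: no H
  1 × C: 3 H
  1 × O (charge -1): no H
  Total hydrogens = 17.

17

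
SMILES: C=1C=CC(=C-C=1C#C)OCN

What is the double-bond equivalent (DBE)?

Molecular formula from the SMILES: C9H9NO.
DoU = (2C + 2 + N − H − X)/2 = (2·9 + 2 + 1 − 9 − 0)/2 = 12/2 = 6.
(Structurally: 1 ring(s) + 5 π bond(s) = 6.)

6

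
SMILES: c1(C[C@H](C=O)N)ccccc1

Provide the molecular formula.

Heavy atoms from the SMILES: 9 C, 1 N, 1 O.
Implicit hydrogens by atom environment:
  5 × C (aromatic): 1 H each → 5
  2 × C: 1 H each → 2
  1 × C: 2 H
  1 × C (aromatic): no H
  1 × N: 2 H
  1 × O: no H
  Total hydrogens = 11.
Molecular formula: C9H11NO

C9H11NO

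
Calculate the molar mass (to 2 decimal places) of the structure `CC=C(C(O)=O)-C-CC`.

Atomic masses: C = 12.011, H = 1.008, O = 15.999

128.17

Molecular formula: C7H12O2.
M = 7×12.011 + 12×1.008 + 2×15.999 = 128.17 g/mol.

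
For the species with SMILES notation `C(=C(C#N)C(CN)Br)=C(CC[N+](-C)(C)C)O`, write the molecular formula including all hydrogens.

Heavy atoms from the SMILES: 1 Br, 11 C, 3 N, 1 O.
Implicit hydrogens by atom environment:
  4 × C: no H
  3 × C: 3 H each → 9
  3 × C: 2 H each → 6
  1 × Br: no H
  1 × C: 1 H
  1 × N: 2 H
  1 × N (charge +1): no H
  1 × N: no H
  1 × O: 1 H
  Total hydrogens = 19.
Net charge +1.
Molecular formula: C11H19BrN3O+

C11H19BrN3O+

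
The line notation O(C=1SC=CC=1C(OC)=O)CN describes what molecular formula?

Heavy atoms from the SMILES: 7 C, 1 N, 3 O, 1 S.
Implicit hydrogens by atom environment:
  3 × O: no H
  2 × C (aromatic): 1 H each → 2
  2 × C (aromatic): no H
  1 × C: 3 H
  1 × C: 2 H
  1 × C: no H
  1 × N: 2 H
  1 × S (aromatic): no H
  Total hydrogens = 9.
Molecular formula: C7H9NO3S

C7H9NO3S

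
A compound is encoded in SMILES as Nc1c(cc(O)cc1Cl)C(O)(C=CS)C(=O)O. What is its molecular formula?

Heavy atoms from the SMILES: 10 C, 1 Cl, 1 N, 4 O, 1 S.
Implicit hydrogens by atom environment:
  4 × C (aromatic): no H
  3 × O: 1 H each → 3
  2 × C (aromatic): 1 H each → 2
  2 × C: 1 H each → 2
  2 × C: no H
  1 × Cl: no H
  1 × N: 2 H
  1 × O: no H
  1 × S: 1 H
  Total hydrogens = 10.
Molecular formula: C10H10ClNO4S

C10H10ClNO4S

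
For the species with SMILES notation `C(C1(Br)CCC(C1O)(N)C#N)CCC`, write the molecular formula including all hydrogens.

C10H17BrN2O

Heavy atoms from the SMILES: 1 Br, 10 C, 2 N, 1 O.
Implicit hydrogens by atom environment:
  5 × C: 2 H each → 10
  3 × C: no H
  1 × Br: no H
  1 × C: 3 H
  1 × C: 1 H
  1 × N: 2 H
  1 × N: no H
  1 × O: 1 H
  Total hydrogens = 17.
Molecular formula: C10H17BrN2O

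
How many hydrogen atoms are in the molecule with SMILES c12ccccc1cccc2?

8

Hydrogens are implicit in SMILES; fill each atom to its normal valence:
  8 × C (aromatic): 1 H each → 8
  2 × C (aromatic): no H
  Total hydrogens = 8.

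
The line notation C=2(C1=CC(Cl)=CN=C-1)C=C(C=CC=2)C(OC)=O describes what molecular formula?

C13H10ClNO2

Heavy atoms from the SMILES: 13 C, 1 Cl, 1 N, 2 O.
Implicit hydrogens by atom environment:
  7 × C (aromatic): 1 H each → 7
  4 × C (aromatic): no H
  2 × O: no H
  1 × C: 3 H
  1 × C: no H
  1 × Cl: no H
  1 × N (aromatic): no H
  Total hydrogens = 10.
Molecular formula: C13H10ClNO2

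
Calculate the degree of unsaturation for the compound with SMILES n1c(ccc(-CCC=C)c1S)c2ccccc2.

Molecular formula from the SMILES: C15H15NS.
DoU = (2C + 2 + N − H − X)/2 = (2·15 + 2 + 1 − 15 − 0)/2 = 18/2 = 9.
(Structurally: 2 ring(s) + 7 π bond(s) = 9.)

9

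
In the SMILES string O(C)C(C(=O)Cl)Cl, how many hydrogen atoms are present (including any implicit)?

Hydrogens are implicit in SMILES; fill each atom to its normal valence:
  2 × Cl: no H
  2 × O: no H
  1 × C: 3 H
  1 × C: 1 H
  1 × C: no H
  Total hydrogens = 4.

4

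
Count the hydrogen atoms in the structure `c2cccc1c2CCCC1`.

12

Hydrogens are implicit in SMILES; fill each atom to its normal valence:
  4 × C: 2 H each → 8
  4 × C (aromatic): 1 H each → 4
  2 × C (aromatic): no H
  Total hydrogens = 12.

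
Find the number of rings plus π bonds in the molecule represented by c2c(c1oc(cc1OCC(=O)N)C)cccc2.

8

Molecular formula from the SMILES: C13H13NO3.
DoU = (2C + 2 + N − H − X)/2 = (2·13 + 2 + 1 − 13 − 0)/2 = 16/2 = 8.
(Structurally: 2 ring(s) + 6 π bond(s) = 8.)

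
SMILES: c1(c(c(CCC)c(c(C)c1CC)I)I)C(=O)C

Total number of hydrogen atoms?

Hydrogens are implicit in SMILES; fill each atom to its normal valence:
  6 × C (aromatic): no H
  4 × C: 3 H each → 12
  3 × C: 2 H each → 6
  2 × I: no H
  1 × C: no H
  1 × O: no H
  Total hydrogens = 18.

18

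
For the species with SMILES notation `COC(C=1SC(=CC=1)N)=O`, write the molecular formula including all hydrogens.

Heavy atoms from the SMILES: 6 C, 1 N, 2 O, 1 S.
Implicit hydrogens by atom environment:
  2 × C (aromatic): 1 H each → 2
  2 × C (aromatic): no H
  2 × O: no H
  1 × C: 3 H
  1 × C: no H
  1 × N: 2 H
  1 × S (aromatic): no H
  Total hydrogens = 7.
Molecular formula: C6H7NO2S

C6H7NO2S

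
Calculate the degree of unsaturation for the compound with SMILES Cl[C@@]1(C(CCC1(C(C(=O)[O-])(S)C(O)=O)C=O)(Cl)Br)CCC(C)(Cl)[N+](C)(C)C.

Molecular formula from the SMILES: C16H23BrCl3NO5S.
DoU = (2C + 2 + N − H − X)/2 = (2·16 + 2 + 1 − 23 − 4)/2 = 8/2 = 4.
(Structurally: 1 ring(s) + 3 π bond(s) = 4.)

4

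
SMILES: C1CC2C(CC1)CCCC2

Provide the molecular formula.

Heavy atoms from the SMILES: 10 C.
Implicit hydrogens by atom environment:
  8 × C: 2 H each → 16
  2 × C: 1 H each → 2
  Total hydrogens = 18.
Molecular formula: C10H18

C10H18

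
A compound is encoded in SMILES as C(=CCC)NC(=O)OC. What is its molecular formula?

C6H11NO2

Heavy atoms from the SMILES: 6 C, 1 N, 2 O.
Implicit hydrogens by atom environment:
  2 × C: 3 H each → 6
  2 × C: 1 H each → 2
  2 × O: no H
  1 × C: 2 H
  1 × C: no H
  1 × N: 1 H
  Total hydrogens = 11.
Molecular formula: C6H11NO2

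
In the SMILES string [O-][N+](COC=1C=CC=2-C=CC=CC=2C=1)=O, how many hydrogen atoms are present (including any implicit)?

Hydrogens are implicit in SMILES; fill each atom to its normal valence:
  7 × C (aromatic): 1 H each → 7
  3 × C (aromatic): no H
  2 × O: no H
  1 × C: 2 H
  1 × N (charge +1): no H
  1 × O (charge -1): no H
  Total hydrogens = 9.

9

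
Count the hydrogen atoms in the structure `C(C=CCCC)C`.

14

Hydrogens are implicit in SMILES; fill each atom to its normal valence:
  3 × C: 2 H each → 6
  2 × C: 3 H each → 6
  2 × C: 1 H each → 2
  Total hydrogens = 14.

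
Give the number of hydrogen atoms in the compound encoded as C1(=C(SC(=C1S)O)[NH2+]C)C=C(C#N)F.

8

Hydrogens are implicit in SMILES; fill each atom to its normal valence:
  4 × C (aromatic): no H
  2 × C: no H
  1 × C: 3 H
  1 × C: 1 H
  1 × F: no H
  1 × N (charge +1): 2 H
  1 × N: no H
  1 × O: 1 H
  1 × S: 1 H
  1 × S (aromatic): no H
  Total hydrogens = 8.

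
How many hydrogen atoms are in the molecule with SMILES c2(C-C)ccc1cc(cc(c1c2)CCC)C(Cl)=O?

Hydrogens are implicit in SMILES; fill each atom to its normal valence:
  5 × C (aromatic): 1 H each → 5
  5 × C (aromatic): no H
  3 × C: 2 H each → 6
  2 × C: 3 H each → 6
  1 × C: no H
  1 × Cl: no H
  1 × O: no H
  Total hydrogens = 17.

17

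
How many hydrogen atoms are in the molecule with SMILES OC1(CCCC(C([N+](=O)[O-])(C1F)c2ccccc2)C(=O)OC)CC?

Hydrogens are implicit in SMILES; fill each atom to its normal valence:
  5 × C (aromatic): 1 H each → 5
  4 × C: 2 H each → 8
  3 × C: no H
  3 × O: no H
  2 × C: 3 H each → 6
  2 × C: 1 H each → 2
  1 × C (aromatic): no H
  1 × F: no H
  1 × N (charge +1): no H
  1 × O: 1 H
  1 × O (charge -1): no H
  Total hydrogens = 22.

22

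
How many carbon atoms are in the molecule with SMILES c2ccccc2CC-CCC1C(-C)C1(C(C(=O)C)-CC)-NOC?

The symbol for carbon appears 20 times in the SMILES. Lowercase c denotes aromatic carbon and counts toward C.

20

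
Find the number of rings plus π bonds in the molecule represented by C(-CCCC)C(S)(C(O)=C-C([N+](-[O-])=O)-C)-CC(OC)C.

2

Molecular formula from the SMILES: C14H27NO4S.
DoU = (2C + 2 + N − H − X)/2 = (2·14 + 2 + 1 − 27 − 0)/2 = 4/2 = 2.
(Structurally: 0 ring(s) + 2 π bond(s) = 2.)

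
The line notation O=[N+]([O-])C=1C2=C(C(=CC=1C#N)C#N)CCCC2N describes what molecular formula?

C12H10N4O2

Heavy atoms from the SMILES: 12 C, 4 N, 2 O.
Implicit hydrogens by atom environment:
  5 × C (aromatic): no H
  3 × C: 2 H each → 6
  2 × C: no H
  2 × N: no H
  1 × C (aromatic): 1 H
  1 × C: 1 H
  1 × N: 2 H
  1 × N (charge +1): no H
  1 × O: no H
  1 × O (charge -1): no H
  Total hydrogens = 10.
Molecular formula: C12H10N4O2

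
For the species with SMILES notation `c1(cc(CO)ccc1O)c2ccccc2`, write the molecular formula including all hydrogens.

Heavy atoms from the SMILES: 13 C, 2 O.
Implicit hydrogens by atom environment:
  8 × C (aromatic): 1 H each → 8
  4 × C (aromatic): no H
  2 × O: 1 H each → 2
  1 × C: 2 H
  Total hydrogens = 12.
Molecular formula: C13H12O2

C13H12O2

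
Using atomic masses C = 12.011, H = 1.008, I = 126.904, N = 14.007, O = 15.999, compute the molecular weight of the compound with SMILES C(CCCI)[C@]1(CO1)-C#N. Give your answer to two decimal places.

Molecular formula: C7H10INO.
M = 7×12.011 + 10×1.008 + 1×126.904 + 1×14.007 + 1×15.999 = 251.07 g/mol.

251.07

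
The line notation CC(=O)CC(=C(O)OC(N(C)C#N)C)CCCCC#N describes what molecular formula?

C14H21N3O3

Heavy atoms from the SMILES: 14 C, 3 N, 3 O.
Implicit hydrogens by atom environment:
  5 × C: 2 H each → 10
  5 × C: no H
  3 × C: 3 H each → 9
  3 × N: no H
  2 × O: no H
  1 × C: 1 H
  1 × O: 1 H
  Total hydrogens = 21.
Molecular formula: C14H21N3O3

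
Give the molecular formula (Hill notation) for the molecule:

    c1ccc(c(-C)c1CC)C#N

C10H11N

Heavy atoms from the SMILES: 10 C, 1 N.
Implicit hydrogens by atom environment:
  3 × C (aromatic): 1 H each → 3
  3 × C (aromatic): no H
  2 × C: 3 H each → 6
  1 × C: 2 H
  1 × C: no H
  1 × N: no H
  Total hydrogens = 11.
Molecular formula: C10H11N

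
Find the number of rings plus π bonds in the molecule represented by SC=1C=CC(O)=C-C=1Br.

4

Molecular formula from the SMILES: C6H5BrOS.
DoU = (2C + 2 + N − H − X)/2 = (2·6 + 2 + 0 − 5 − 1)/2 = 8/2 = 4.
(Structurally: 1 ring(s) + 3 π bond(s) = 4.)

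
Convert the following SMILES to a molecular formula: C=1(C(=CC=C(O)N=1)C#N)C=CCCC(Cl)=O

C11H9ClN2O2

Heavy atoms from the SMILES: 11 C, 1 Cl, 2 N, 2 O.
Implicit hydrogens by atom environment:
  3 × C (aromatic): no H
  2 × C: 2 H each → 4
  2 × C (aromatic): 1 H each → 2
  2 × C: 1 H each → 2
  2 × C: no H
  1 × Cl: no H
  1 × N (aromatic): no H
  1 × N: no H
  1 × O: 1 H
  1 × O: no H
  Total hydrogens = 9.
Molecular formula: C11H9ClN2O2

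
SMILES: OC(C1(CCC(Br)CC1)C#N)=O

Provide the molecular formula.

C8H10BrNO2

Heavy atoms from the SMILES: 1 Br, 8 C, 1 N, 2 O.
Implicit hydrogens by atom environment:
  4 × C: 2 H each → 8
  3 × C: no H
  1 × Br: no H
  1 × C: 1 H
  1 × N: no H
  1 × O: 1 H
  1 × O: no H
  Total hydrogens = 10.
Molecular formula: C8H10BrNO2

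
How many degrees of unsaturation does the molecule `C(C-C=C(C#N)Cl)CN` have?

Molecular formula from the SMILES: C6H9ClN2.
DoU = (2C + 2 + N − H − X)/2 = (2·6 + 2 + 2 − 9 − 1)/2 = 6/2 = 3.
(Structurally: 0 ring(s) + 3 π bond(s) = 3.)

3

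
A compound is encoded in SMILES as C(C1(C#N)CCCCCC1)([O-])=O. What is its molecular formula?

Heavy atoms from the SMILES: 9 C, 1 N, 2 O.
Implicit hydrogens by atom environment:
  6 × C: 2 H each → 12
  3 × C: no H
  1 × N: no H
  1 × O: no H
  1 × O (charge -1): no H
  Total hydrogens = 12.
Net charge -1.
Molecular formula: C9H12NO2-

C9H12NO2-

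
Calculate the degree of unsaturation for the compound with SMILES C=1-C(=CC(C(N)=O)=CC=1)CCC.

5

Molecular formula from the SMILES: C10H13NO.
DoU = (2C + 2 + N − H − X)/2 = (2·10 + 2 + 1 − 13 − 0)/2 = 10/2 = 5.
(Structurally: 1 ring(s) + 4 π bond(s) = 5.)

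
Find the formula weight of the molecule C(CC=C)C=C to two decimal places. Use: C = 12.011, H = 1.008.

82.15

Molecular formula: C6H10.
M = 6×12.011 + 10×1.008 = 82.15 g/mol.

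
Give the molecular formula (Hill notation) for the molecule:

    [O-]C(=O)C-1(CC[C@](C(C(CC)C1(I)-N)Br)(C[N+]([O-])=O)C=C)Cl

C13H18BrClIN2O4-

Heavy atoms from the SMILES: 1 Br, 13 C, 1 Cl, 1 I, 2 N, 4 O.
Implicit hydrogens by atom environment:
  5 × C: 2 H each → 10
  4 × C: no H
  3 × C: 1 H each → 3
  2 × O: no H
  2 × O (charge -1): no H
  1 × Br: no H
  1 × C: 3 H
  1 × Cl: no H
  1 × I: no H
  1 × N: 2 H
  1 × N (charge +1): no H
  Total hydrogens = 18.
Net charge -1.
Molecular formula: C13H18BrClIN2O4-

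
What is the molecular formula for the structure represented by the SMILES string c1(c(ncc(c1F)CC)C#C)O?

Heavy atoms from the SMILES: 9 C, 1 F, 1 N, 1 O.
Implicit hydrogens by atom environment:
  4 × C (aromatic): no H
  1 × C: 3 H
  1 × C: 2 H
  1 × C (aromatic): 1 H
  1 × C: 1 H
  1 × C: no H
  1 × F: no H
  1 × N (aromatic): no H
  1 × O: 1 H
  Total hydrogens = 8.
Molecular formula: C9H8FNO

C9H8FNO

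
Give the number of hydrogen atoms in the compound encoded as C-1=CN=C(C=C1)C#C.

Hydrogens are implicit in SMILES; fill each atom to its normal valence:
  4 × C (aromatic): 1 H each → 4
  1 × C: 1 H
  1 × C (aromatic): no H
  1 × C: no H
  1 × N (aromatic): no H
  Total hydrogens = 5.

5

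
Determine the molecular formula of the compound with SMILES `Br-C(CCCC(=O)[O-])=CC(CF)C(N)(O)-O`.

C9H14BrFNO4-

Heavy atoms from the SMILES: 1 Br, 9 C, 1 F, 1 N, 4 O.
Implicit hydrogens by atom environment:
  4 × C: 2 H each → 8
  3 × C: no H
  2 × C: 1 H each → 2
  2 × O: 1 H each → 2
  1 × Br: no H
  1 × F: no H
  1 × N: 2 H
  1 × O: no H
  1 × O (charge -1): no H
  Total hydrogens = 14.
Net charge -1.
Molecular formula: C9H14BrFNO4-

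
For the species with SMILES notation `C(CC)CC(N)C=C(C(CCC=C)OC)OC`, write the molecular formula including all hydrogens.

C14H27NO2

Heavy atoms from the SMILES: 14 C, 1 N, 2 O.
Implicit hydrogens by atom environment:
  6 × C: 2 H each → 12
  4 × C: 1 H each → 4
  3 × C: 3 H each → 9
  2 × O: no H
  1 × C: no H
  1 × N: 2 H
  Total hydrogens = 27.
Molecular formula: C14H27NO2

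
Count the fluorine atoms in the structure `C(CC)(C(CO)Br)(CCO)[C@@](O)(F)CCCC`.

The symbol for fluorine appears 1 time in the SMILES.

1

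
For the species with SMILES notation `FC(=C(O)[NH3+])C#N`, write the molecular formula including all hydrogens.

C3H4FN2O+

Heavy atoms from the SMILES: 3 C, 1 F, 2 N, 1 O.
Implicit hydrogens by atom environment:
  3 × C: no H
  1 × F: no H
  1 × N (charge +1): 3 H
  1 × N: no H
  1 × O: 1 H
  Total hydrogens = 4.
Net charge +1.
Molecular formula: C3H4FN2O+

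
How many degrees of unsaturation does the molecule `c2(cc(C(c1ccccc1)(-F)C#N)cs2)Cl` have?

Molecular formula from the SMILES: C12H7ClFNS.
DoU = (2C + 2 + N − H − X)/2 = (2·12 + 2 + 1 − 7 − 2)/2 = 18/2 = 9.
(Structurally: 2 ring(s) + 7 π bond(s) = 9.)

9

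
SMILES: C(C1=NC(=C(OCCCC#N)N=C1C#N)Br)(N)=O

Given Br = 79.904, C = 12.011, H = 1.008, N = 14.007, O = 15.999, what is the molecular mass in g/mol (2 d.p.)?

Molecular formula: C10H8BrN5O2.
M = 1×79.904 + 10×12.011 + 8×1.008 + 5×14.007 + 2×15.999 = 310.11 g/mol.

310.11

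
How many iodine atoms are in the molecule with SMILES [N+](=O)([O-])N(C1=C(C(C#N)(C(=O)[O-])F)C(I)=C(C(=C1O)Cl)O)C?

1

The symbol for iodine appears 1 time in the SMILES.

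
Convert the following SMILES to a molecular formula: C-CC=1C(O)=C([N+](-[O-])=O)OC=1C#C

Heavy atoms from the SMILES: 8 C, 1 N, 4 O.
Implicit hydrogens by atom environment:
  4 × C (aromatic): no H
  1 × C: 3 H
  1 × C: 2 H
  1 × C: 1 H
  1 × C: no H
  1 × N (charge +1): no H
  1 × O: 1 H
  1 × O (aromatic): no H
  1 × O: no H
  1 × O (charge -1): no H
  Total hydrogens = 7.
Molecular formula: C8H7NO4

C8H7NO4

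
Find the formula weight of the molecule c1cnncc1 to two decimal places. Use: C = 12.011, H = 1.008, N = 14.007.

Molecular formula: C4H4N2.
M = 4×12.011 + 4×1.008 + 2×14.007 = 80.09 g/mol.

80.09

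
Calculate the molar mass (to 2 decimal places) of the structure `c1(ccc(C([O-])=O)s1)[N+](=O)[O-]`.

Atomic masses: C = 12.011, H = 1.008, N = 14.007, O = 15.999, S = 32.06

172.13

Molecular formula: C5H2NO4S-.
M = 5×12.011 + 2×1.008 + 1×14.007 + 4×15.999 + 1×32.06 = 172.13 g/mol.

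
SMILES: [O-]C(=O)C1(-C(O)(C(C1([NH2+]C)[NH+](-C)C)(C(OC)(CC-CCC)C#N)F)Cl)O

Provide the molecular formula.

Heavy atoms from the SMILES: 16 C, 1 Cl, 1 F, 3 N, 5 O.
Implicit hydrogens by atom environment:
  7 × C: no H
  5 × C: 3 H each → 15
  4 × C: 2 H each → 8
  2 × O: 1 H each → 2
  2 × O: no H
  1 × Cl: no H
  1 × F: no H
  1 × N (charge +1): 2 H
  1 × N (charge +1): 1 H
  1 × N: no H
  1 × O (charge -1): no H
  Total hydrogens = 28.
Net charge +1.
Molecular formula: C16H28ClFN3O5+

C16H28ClFN3O5+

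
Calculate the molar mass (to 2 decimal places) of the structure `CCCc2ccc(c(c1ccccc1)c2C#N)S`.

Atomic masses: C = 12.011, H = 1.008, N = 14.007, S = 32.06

253.36

Molecular formula: C16H15NS.
M = 16×12.011 + 15×1.008 + 1×14.007 + 1×32.06 = 253.36 g/mol.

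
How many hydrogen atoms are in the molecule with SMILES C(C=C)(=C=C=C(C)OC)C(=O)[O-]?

9

Hydrogens are implicit in SMILES; fill each atom to its normal valence:
  5 × C: no H
  2 × C: 3 H each → 6
  2 × O: no H
  1 × C: 2 H
  1 × C: 1 H
  1 × O (charge -1): no H
  Total hydrogens = 9.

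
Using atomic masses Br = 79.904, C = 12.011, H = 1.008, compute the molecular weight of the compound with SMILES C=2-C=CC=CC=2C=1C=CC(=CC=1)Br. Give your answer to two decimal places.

Molecular formula: C12H9Br.
M = 1×79.904 + 12×12.011 + 9×1.008 = 233.11 g/mol.

233.11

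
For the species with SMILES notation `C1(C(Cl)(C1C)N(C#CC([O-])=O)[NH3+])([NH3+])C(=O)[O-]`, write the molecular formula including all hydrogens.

Heavy atoms from the SMILES: 8 C, 1 Cl, 3 N, 4 O.
Implicit hydrogens by atom environment:
  6 × C: no H
  2 × N (charge +1): 3 H each → 6
  2 × O: no H
  2 × O (charge -1): no H
  1 × C: 3 H
  1 × C: 1 H
  1 × Cl: no H
  1 × N: no H
  Total hydrogens = 10.
Molecular formula: C8H10ClN3O4

C8H10ClN3O4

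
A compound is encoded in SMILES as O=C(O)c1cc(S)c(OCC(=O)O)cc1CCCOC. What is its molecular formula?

C13H16O6S

Heavy atoms from the SMILES: 13 C, 6 O, 1 S.
Implicit hydrogens by atom environment:
  4 × C: 2 H each → 8
  4 × C (aromatic): no H
  4 × O: no H
  2 × C (aromatic): 1 H each → 2
  2 × C: no H
  2 × O: 1 H each → 2
  1 × C: 3 H
  1 × S: 1 H
  Total hydrogens = 16.
Molecular formula: C13H16O6S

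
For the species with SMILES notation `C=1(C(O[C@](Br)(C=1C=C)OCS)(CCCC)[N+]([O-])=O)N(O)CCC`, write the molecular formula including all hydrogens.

Heavy atoms from the SMILES: 1 Br, 14 C, 2 N, 5 O, 1 S.
Implicit hydrogens by atom environment:
  7 × C: 2 H each → 14
  4 × C: no H
  3 × O: no H
  2 × C: 3 H each → 6
  1 × Br: no H
  1 × C: 1 H
  1 × N: no H
  1 × N (charge +1): no H
  1 × O: 1 H
  1 × O (charge -1): no H
  1 × S: 1 H
  Total hydrogens = 23.
Molecular formula: C14H23BrN2O5S

C14H23BrN2O5S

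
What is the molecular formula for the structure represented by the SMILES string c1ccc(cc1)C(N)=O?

Heavy atoms from the SMILES: 7 C, 1 N, 1 O.
Implicit hydrogens by atom environment:
  5 × C (aromatic): 1 H each → 5
  1 × C (aromatic): no H
  1 × C: no H
  1 × N: 2 H
  1 × O: no H
  Total hydrogens = 7.
Molecular formula: C7H7NO

C7H7NO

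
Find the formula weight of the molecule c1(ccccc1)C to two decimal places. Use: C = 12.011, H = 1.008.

Molecular formula: C7H8.
M = 7×12.011 + 8×1.008 = 92.14 g/mol.

92.14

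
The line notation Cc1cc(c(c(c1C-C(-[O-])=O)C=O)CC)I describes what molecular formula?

Heavy atoms from the SMILES: 12 C, 1 I, 3 O.
Implicit hydrogens by atom environment:
  5 × C (aromatic): no H
  2 × C: 3 H each → 6
  2 × C: 2 H each → 4
  2 × O: no H
  1 × C (aromatic): 1 H
  1 × C: 1 H
  1 × C: no H
  1 × I: no H
  1 × O (charge -1): no H
  Total hydrogens = 12.
Net charge -1.
Molecular formula: C12H12IO3-

C12H12IO3-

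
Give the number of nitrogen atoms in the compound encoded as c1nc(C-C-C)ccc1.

The symbol for nitrogen appears 1 time in the SMILES.

1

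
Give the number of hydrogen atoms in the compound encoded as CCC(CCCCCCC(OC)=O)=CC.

24

Hydrogens are implicit in SMILES; fill each atom to its normal valence:
  7 × C: 2 H each → 14
  3 × C: 3 H each → 9
  2 × C: no H
  2 × O: no H
  1 × C: 1 H
  Total hydrogens = 24.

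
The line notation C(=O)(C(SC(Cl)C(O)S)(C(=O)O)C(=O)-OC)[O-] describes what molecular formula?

C7H8ClO7S2-

Heavy atoms from the SMILES: 7 C, 1 Cl, 7 O, 2 S.
Implicit hydrogens by atom environment:
  4 × C: no H
  4 × O: no H
  2 × C: 1 H each → 2
  2 × O: 1 H each → 2
  1 × C: 3 H
  1 × Cl: no H
  1 × O (charge -1): no H
  1 × S: 1 H
  1 × S: no H
  Total hydrogens = 8.
Net charge -1.
Molecular formula: C7H8ClO7S2-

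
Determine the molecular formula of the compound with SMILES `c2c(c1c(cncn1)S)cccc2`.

Heavy atoms from the SMILES: 10 C, 2 N, 1 S.
Implicit hydrogens by atom environment:
  7 × C (aromatic): 1 H each → 7
  3 × C (aromatic): no H
  2 × N (aromatic): no H
  1 × S: 1 H
  Total hydrogens = 8.
Molecular formula: C10H8N2S

C10H8N2S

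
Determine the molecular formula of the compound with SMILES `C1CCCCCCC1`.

C8H16

Heavy atoms from the SMILES: 8 C.
Implicit hydrogens by atom environment:
  8 × C: 2 H each → 16
  Total hydrogens = 16.
Molecular formula: C8H16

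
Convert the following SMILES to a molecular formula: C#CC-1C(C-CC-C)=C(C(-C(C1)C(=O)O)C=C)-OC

Heavy atoms from the SMILES: 16 C, 3 O.
Implicit hydrogens by atom environment:
  5 × C: 2 H each → 10
  5 × C: 1 H each → 5
  4 × C: no H
  2 × C: 3 H each → 6
  2 × O: no H
  1 × O: 1 H
  Total hydrogens = 22.
Molecular formula: C16H22O3

C16H22O3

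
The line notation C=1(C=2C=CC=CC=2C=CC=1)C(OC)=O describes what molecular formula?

Heavy atoms from the SMILES: 12 C, 2 O.
Implicit hydrogens by atom environment:
  7 × C (aromatic): 1 H each → 7
  3 × C (aromatic): no H
  2 × O: no H
  1 × C: 3 H
  1 × C: no H
  Total hydrogens = 10.
Molecular formula: C12H10O2

C12H10O2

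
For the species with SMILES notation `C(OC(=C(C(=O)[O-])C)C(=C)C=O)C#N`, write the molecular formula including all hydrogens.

Heavy atoms from the SMILES: 9 C, 1 N, 4 O.
Implicit hydrogens by atom environment:
  5 × C: no H
  3 × O: no H
  2 × C: 2 H each → 4
  1 × C: 3 H
  1 × C: 1 H
  1 × N: no H
  1 × O (charge -1): no H
  Total hydrogens = 8.
Net charge -1.
Molecular formula: C9H8NO4-

C9H8NO4-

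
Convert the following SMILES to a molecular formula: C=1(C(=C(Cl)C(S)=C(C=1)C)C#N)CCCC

C12H14ClNS

Heavy atoms from the SMILES: 12 C, 1 Cl, 1 N, 1 S.
Implicit hydrogens by atom environment:
  5 × C (aromatic): no H
  3 × C: 2 H each → 6
  2 × C: 3 H each → 6
  1 × C (aromatic): 1 H
  1 × C: no H
  1 × Cl: no H
  1 × N: no H
  1 × S: 1 H
  Total hydrogens = 14.
Molecular formula: C12H14ClNS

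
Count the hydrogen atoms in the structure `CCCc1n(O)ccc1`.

11

Hydrogens are implicit in SMILES; fill each atom to its normal valence:
  3 × C (aromatic): 1 H each → 3
  2 × C: 2 H each → 4
  1 × C: 3 H
  1 × C (aromatic): no H
  1 × N (aromatic): no H
  1 × O: 1 H
  Total hydrogens = 11.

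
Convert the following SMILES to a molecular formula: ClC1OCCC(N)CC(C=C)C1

Heavy atoms from the SMILES: 9 C, 1 Cl, 1 N, 1 O.
Implicit hydrogens by atom environment:
  5 × C: 2 H each → 10
  4 × C: 1 H each → 4
  1 × Cl: no H
  1 × N: 2 H
  1 × O: no H
  Total hydrogens = 16.
Molecular formula: C9H16ClNO

C9H16ClNO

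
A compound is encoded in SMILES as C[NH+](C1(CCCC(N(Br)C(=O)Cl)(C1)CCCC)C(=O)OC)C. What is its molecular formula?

C15H27BrClN2O3+

Heavy atoms from the SMILES: 1 Br, 15 C, 1 Cl, 2 N, 3 O.
Implicit hydrogens by atom environment:
  7 × C: 2 H each → 14
  4 × C: 3 H each → 12
  4 × C: no H
  3 × O: no H
  1 × Br: no H
  1 × Cl: no H
  1 × N (charge +1): 1 H
  1 × N: no H
  Total hydrogens = 27.
Net charge +1.
Molecular formula: C15H27BrClN2O3+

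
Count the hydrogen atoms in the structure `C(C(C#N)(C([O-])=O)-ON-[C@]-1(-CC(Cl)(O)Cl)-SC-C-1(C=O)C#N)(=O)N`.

Hydrogens are implicit in SMILES; fill each atom to its normal valence:
  8 × C: no H
  4 × O: no H
  2 × C: 2 H each → 4
  2 × Cl: no H
  2 × N: no H
  1 × C: 1 H
  1 × N: 2 H
  1 × N: 1 H
  1 × O: 1 H
  1 × O (charge -1): no H
  1 × S: no H
  Total hydrogens = 9.

9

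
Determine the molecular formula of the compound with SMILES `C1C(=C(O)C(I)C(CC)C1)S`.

C8H13IOS

Heavy atoms from the SMILES: 8 C, 1 I, 1 O, 1 S.
Implicit hydrogens by atom environment:
  3 × C: 2 H each → 6
  2 × C: 1 H each → 2
  2 × C: no H
  1 × C: 3 H
  1 × I: no H
  1 × O: 1 H
  1 × S: 1 H
  Total hydrogens = 13.
Molecular formula: C8H13IOS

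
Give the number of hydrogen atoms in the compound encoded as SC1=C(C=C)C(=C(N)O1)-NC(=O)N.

9

Hydrogens are implicit in SMILES; fill each atom to its normal valence:
  4 × C (aromatic): no H
  2 × N: 2 H each → 4
  1 × C: 2 H
  1 × C: 1 H
  1 × C: no H
  1 × N: 1 H
  1 × O (aromatic): no H
  1 × O: no H
  1 × S: 1 H
  Total hydrogens = 9.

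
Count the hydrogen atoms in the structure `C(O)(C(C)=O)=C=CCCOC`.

Hydrogens are implicit in SMILES; fill each atom to its normal valence:
  3 × C: no H
  2 × C: 3 H each → 6
  2 × C: 2 H each → 4
  2 × O: no H
  1 × C: 1 H
  1 × O: 1 H
  Total hydrogens = 12.

12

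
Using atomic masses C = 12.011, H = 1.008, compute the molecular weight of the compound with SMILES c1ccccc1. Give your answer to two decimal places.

Molecular formula: C6H6.
M = 6×12.011 + 6×1.008 = 78.11 g/mol.

78.11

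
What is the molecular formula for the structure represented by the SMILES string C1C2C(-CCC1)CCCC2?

C10H18

Heavy atoms from the SMILES: 10 C.
Implicit hydrogens by atom environment:
  8 × C: 2 H each → 16
  2 × C: 1 H each → 2
  Total hydrogens = 18.
Molecular formula: C10H18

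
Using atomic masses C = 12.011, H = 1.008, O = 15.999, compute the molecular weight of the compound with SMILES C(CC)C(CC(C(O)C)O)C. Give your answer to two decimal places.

160.26

Molecular formula: C9H20O2.
M = 9×12.011 + 20×1.008 + 2×15.999 = 160.26 g/mol.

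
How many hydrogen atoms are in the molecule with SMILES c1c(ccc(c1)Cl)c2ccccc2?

Hydrogens are implicit in SMILES; fill each atom to its normal valence:
  9 × C (aromatic): 1 H each → 9
  3 × C (aromatic): no H
  1 × Cl: no H
  Total hydrogens = 9.

9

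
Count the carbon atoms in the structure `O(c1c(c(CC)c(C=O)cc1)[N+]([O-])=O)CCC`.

12

The symbol for carbon appears 12 times in the SMILES. Lowercase c denotes aromatic carbon and counts toward C.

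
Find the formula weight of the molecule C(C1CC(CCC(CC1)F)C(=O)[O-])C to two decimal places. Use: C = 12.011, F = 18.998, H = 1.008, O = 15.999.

Molecular formula: C11H18FO2-.
M = 11×12.011 + 1×18.998 + 18×1.008 + 2×15.999 = 201.26 g/mol.

201.26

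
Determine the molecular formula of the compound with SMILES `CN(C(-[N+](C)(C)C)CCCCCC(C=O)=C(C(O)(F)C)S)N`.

Heavy atoms from the SMILES: 15 C, 1 F, 3 N, 2 O, 1 S.
Implicit hydrogens by atom environment:
  5 × C: 3 H each → 15
  5 × C: 2 H each → 10
  3 × C: no H
  2 × C: 1 H each → 2
  1 × F: no H
  1 × N: 2 H
  1 × N: no H
  1 × N (charge +1): no H
  1 × O: 1 H
  1 × O: no H
  1 × S: 1 H
  Total hydrogens = 31.
Net charge +1.
Molecular formula: C15H31FN3O2S+

C15H31FN3O2S+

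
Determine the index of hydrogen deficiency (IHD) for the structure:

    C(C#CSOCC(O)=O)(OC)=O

Molecular formula from the SMILES: C6H6O5S.
DoU = (2C + 2 + N − H − X)/2 = (2·6 + 2 + 0 − 6 − 0)/2 = 8/2 = 4.
(Structurally: 0 ring(s) + 4 π bond(s) = 4.)

4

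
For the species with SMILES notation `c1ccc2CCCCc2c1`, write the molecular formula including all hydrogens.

Heavy atoms from the SMILES: 10 C.
Implicit hydrogens by atom environment:
  4 × C: 2 H each → 8
  4 × C (aromatic): 1 H each → 4
  2 × C (aromatic): no H
  Total hydrogens = 12.
Molecular formula: C10H12

C10H12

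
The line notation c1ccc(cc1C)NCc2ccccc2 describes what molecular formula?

Heavy atoms from the SMILES: 14 C, 1 N.
Implicit hydrogens by atom environment:
  9 × C (aromatic): 1 H each → 9
  3 × C (aromatic): no H
  1 × C: 3 H
  1 × C: 2 H
  1 × N: 1 H
  Total hydrogens = 15.
Molecular formula: C14H15N

C14H15N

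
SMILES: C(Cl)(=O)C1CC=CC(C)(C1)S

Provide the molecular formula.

C8H11ClOS

Heavy atoms from the SMILES: 8 C, 1 Cl, 1 O, 1 S.
Implicit hydrogens by atom environment:
  3 × C: 1 H each → 3
  2 × C: 2 H each → 4
  2 × C: no H
  1 × C: 3 H
  1 × Cl: no H
  1 × O: no H
  1 × S: 1 H
  Total hydrogens = 11.
Molecular formula: C8H11ClOS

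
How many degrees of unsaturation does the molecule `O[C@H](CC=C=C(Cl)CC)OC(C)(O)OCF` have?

2

Molecular formula from the SMILES: C10H16ClFO4.
DoU = (2C + 2 + N − H − X)/2 = (2·10 + 2 + 0 − 16 − 2)/2 = 4/2 = 2.
(Structurally: 0 ring(s) + 2 π bond(s) = 2.)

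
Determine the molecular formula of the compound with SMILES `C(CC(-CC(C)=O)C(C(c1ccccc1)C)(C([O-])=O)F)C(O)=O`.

Heavy atoms from the SMILES: 17 C, 1 F, 5 O.
Implicit hydrogens by atom environment:
  5 × C (aromatic): 1 H each → 5
  4 × C: no H
  3 × C: 2 H each → 6
  3 × O: no H
  2 × C: 3 H each → 6
  2 × C: 1 H each → 2
  1 × C (aromatic): no H
  1 × F: no H
  1 × O: 1 H
  1 × O (charge -1): no H
  Total hydrogens = 20.
Net charge -1.
Molecular formula: C17H20FO5-

C17H20FO5-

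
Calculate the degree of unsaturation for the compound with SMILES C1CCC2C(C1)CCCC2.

2

Molecular formula from the SMILES: C10H18.
DoU = (2C + 2 + N − H − X)/2 = (2·10 + 2 + 0 − 18 − 0)/2 = 4/2 = 2.
(Structurally: 2 ring(s) + 0 π bond(s) = 2.)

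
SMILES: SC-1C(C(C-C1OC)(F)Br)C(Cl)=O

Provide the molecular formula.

Heavy atoms from the SMILES: 1 Br, 7 C, 1 Cl, 1 F, 2 O, 1 S.
Implicit hydrogens by atom environment:
  3 × C: 1 H each → 3
  2 × C: no H
  2 × O: no H
  1 × Br: no H
  1 × C: 3 H
  1 × C: 2 H
  1 × Cl: no H
  1 × F: no H
  1 × S: 1 H
  Total hydrogens = 9.
Molecular formula: C7H9BrClFO2S

C7H9BrClFO2S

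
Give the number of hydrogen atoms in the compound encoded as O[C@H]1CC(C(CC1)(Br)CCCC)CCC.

Hydrogens are implicit in SMILES; fill each atom to its normal valence:
  8 × C: 2 H each → 16
  2 × C: 3 H each → 6
  2 × C: 1 H each → 2
  1 × Br: no H
  1 × C: no H
  1 × O: 1 H
  Total hydrogens = 25.

25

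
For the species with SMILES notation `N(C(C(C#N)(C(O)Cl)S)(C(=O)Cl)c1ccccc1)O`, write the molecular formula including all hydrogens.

C11H10Cl2N2O3S

Heavy atoms from the SMILES: 11 C, 2 Cl, 2 N, 3 O, 1 S.
Implicit hydrogens by atom environment:
  5 × C (aromatic): 1 H each → 5
  4 × C: no H
  2 × Cl: no H
  2 × O: 1 H each → 2
  1 × C: 1 H
  1 × C (aromatic): no H
  1 × N: 1 H
  1 × N: no H
  1 × O: no H
  1 × S: 1 H
  Total hydrogens = 10.
Molecular formula: C11H10Cl2N2O3S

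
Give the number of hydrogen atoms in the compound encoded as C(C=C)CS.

8

Hydrogens are implicit in SMILES; fill each atom to its normal valence:
  3 × C: 2 H each → 6
  1 × C: 1 H
  1 × S: 1 H
  Total hydrogens = 8.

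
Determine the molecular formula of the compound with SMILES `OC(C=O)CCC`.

C5H10O2

Heavy atoms from the SMILES: 5 C, 2 O.
Implicit hydrogens by atom environment:
  2 × C: 2 H each → 4
  2 × C: 1 H each → 2
  1 × C: 3 H
  1 × O: 1 H
  1 × O: no H
  Total hydrogens = 10.
Molecular formula: C5H10O2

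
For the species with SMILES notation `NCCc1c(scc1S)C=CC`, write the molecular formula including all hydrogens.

Heavy atoms from the SMILES: 9 C, 1 N, 2 S.
Implicit hydrogens by atom environment:
  3 × C (aromatic): no H
  2 × C: 2 H each → 4
  2 × C: 1 H each → 2
  1 × C: 3 H
  1 × C (aromatic): 1 H
  1 × N: 2 H
  1 × S: 1 H
  1 × S (aromatic): no H
  Total hydrogens = 13.
Molecular formula: C9H13NS2

C9H13NS2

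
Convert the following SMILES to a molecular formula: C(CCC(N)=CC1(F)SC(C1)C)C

C10H18FNS

Heavy atoms from the SMILES: 10 C, 1 F, 1 N, 1 S.
Implicit hydrogens by atom environment:
  4 × C: 2 H each → 8
  2 × C: 3 H each → 6
  2 × C: 1 H each → 2
  2 × C: no H
  1 × F: no H
  1 × N: 2 H
  1 × S: no H
  Total hydrogens = 18.
Molecular formula: C10H18FNS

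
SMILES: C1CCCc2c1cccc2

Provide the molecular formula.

Heavy atoms from the SMILES: 10 C.
Implicit hydrogens by atom environment:
  4 × C: 2 H each → 8
  4 × C (aromatic): 1 H each → 4
  2 × C (aromatic): no H
  Total hydrogens = 12.
Molecular formula: C10H12

C10H12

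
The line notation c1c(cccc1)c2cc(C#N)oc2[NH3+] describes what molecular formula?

Heavy atoms from the SMILES: 11 C, 2 N, 1 O.
Implicit hydrogens by atom environment:
  6 × C (aromatic): 1 H each → 6
  4 × C (aromatic): no H
  1 × C: no H
  1 × N (charge +1): 3 H
  1 × N: no H
  1 × O (aromatic): no H
  Total hydrogens = 9.
Net charge +1.
Molecular formula: C11H9N2O+

C11H9N2O+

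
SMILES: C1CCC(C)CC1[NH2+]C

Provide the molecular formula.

C8H18N+

Heavy atoms from the SMILES: 8 C, 1 N.
Implicit hydrogens by atom environment:
  4 × C: 2 H each → 8
  2 × C: 3 H each → 6
  2 × C: 1 H each → 2
  1 × N (charge +1): 2 H
  Total hydrogens = 18.
Net charge +1.
Molecular formula: C8H18N+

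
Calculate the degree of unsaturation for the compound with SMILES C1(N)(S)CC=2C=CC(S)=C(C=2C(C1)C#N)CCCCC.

7

Molecular formula from the SMILES: C16H22N2S2.
DoU = (2C + 2 + N − H − X)/2 = (2·16 + 2 + 2 − 22 − 0)/2 = 14/2 = 7.
(Structurally: 2 ring(s) + 5 π bond(s) = 7.)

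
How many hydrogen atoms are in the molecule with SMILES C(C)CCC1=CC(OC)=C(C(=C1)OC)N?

Hydrogens are implicit in SMILES; fill each atom to its normal valence:
  4 × C (aromatic): no H
  3 × C: 3 H each → 9
  3 × C: 2 H each → 6
  2 × C (aromatic): 1 H each → 2
  2 × O: no H
  1 × N: 2 H
  Total hydrogens = 19.

19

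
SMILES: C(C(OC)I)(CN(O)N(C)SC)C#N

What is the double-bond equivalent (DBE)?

Molecular formula from the SMILES: C7H14IN3O2S.
DoU = (2C + 2 + N − H − X)/2 = (2·7 + 2 + 3 − 14 − 1)/2 = 4/2 = 2.
(Structurally: 0 ring(s) + 2 π bond(s) = 2.)

2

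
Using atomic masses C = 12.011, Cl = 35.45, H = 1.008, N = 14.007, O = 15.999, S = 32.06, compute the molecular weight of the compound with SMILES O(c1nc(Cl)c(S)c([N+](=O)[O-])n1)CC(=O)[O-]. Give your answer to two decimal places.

264.62

Molecular formula: C6H3ClN3O5S-.
M = 6×12.011 + 1×35.45 + 3×1.008 + 3×14.007 + 5×15.999 + 1×32.06 = 264.62 g/mol.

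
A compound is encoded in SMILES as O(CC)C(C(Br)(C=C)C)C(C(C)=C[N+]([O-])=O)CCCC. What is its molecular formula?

Heavy atoms from the SMILES: 1 Br, 15 C, 1 N, 3 O.
Implicit hydrogens by atom environment:
  5 × C: 2 H each → 10
  4 × C: 3 H each → 12
  4 × C: 1 H each → 4
  2 × C: no H
  2 × O: no H
  1 × Br: no H
  1 × N (charge +1): no H
  1 × O (charge -1): no H
  Total hydrogens = 26.
Molecular formula: C15H26BrNO3

C15H26BrNO3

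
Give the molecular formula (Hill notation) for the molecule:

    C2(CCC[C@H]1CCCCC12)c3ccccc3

Heavy atoms from the SMILES: 16 C.
Implicit hydrogens by atom environment:
  7 × C: 2 H each → 14
  5 × C (aromatic): 1 H each → 5
  3 × C: 1 H each → 3
  1 × C (aromatic): no H
  Total hydrogens = 22.
Molecular formula: C16H22

C16H22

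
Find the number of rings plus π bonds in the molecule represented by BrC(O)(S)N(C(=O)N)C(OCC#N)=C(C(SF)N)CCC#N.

Molecular formula from the SMILES: C10H13BrFN5O3S2.
DoU = (2C + 2 + N − H − X)/2 = (2·10 + 2 + 5 − 13 − 2)/2 = 12/2 = 6.
(Structurally: 0 ring(s) + 6 π bond(s) = 6.)

6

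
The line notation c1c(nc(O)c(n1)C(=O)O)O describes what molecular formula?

C5H4N2O4

Heavy atoms from the SMILES: 5 C, 2 N, 4 O.
Implicit hydrogens by atom environment:
  3 × C (aromatic): no H
  3 × O: 1 H each → 3
  2 × N (aromatic): no H
  1 × C (aromatic): 1 H
  1 × C: no H
  1 × O: no H
  Total hydrogens = 4.
Molecular formula: C5H4N2O4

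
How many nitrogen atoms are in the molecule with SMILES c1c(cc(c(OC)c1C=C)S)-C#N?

1

The symbol for nitrogen appears 1 time in the SMILES.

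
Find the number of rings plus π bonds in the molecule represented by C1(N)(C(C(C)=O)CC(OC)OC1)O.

Molecular formula from the SMILES: C8H15NO4.
DoU = (2C + 2 + N − H − X)/2 = (2·8 + 2 + 1 − 15 − 0)/2 = 4/2 = 2.
(Structurally: 1 ring(s) + 1 π bond(s) = 2.)

2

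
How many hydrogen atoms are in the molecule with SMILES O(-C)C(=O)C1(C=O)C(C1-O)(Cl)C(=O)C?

Hydrogens are implicit in SMILES; fill each atom to its normal valence:
  4 × C: no H
  4 × O: no H
  2 × C: 3 H each → 6
  2 × C: 1 H each → 2
  1 × Cl: no H
  1 × O: 1 H
  Total hydrogens = 9.

9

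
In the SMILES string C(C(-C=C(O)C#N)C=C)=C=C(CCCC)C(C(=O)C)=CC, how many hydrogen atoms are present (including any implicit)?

23

Hydrogens are implicit in SMILES; fill each atom to its normal valence:
  6 × C: no H
  5 × C: 1 H each → 5
  4 × C: 2 H each → 8
  3 × C: 3 H each → 9
  1 × N: no H
  1 × O: 1 H
  1 × O: no H
  Total hydrogens = 23.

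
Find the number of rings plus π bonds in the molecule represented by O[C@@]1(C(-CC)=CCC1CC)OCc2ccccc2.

6

Molecular formula from the SMILES: C16H22O2.
DoU = (2C + 2 + N − H − X)/2 = (2·16 + 2 + 0 − 22 − 0)/2 = 12/2 = 6.
(Structurally: 2 ring(s) + 4 π bond(s) = 6.)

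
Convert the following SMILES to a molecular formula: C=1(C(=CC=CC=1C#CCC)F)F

Heavy atoms from the SMILES: 10 C, 2 F.
Implicit hydrogens by atom environment:
  3 × C (aromatic): 1 H each → 3
  3 × C (aromatic): no H
  2 × C: no H
  2 × F: no H
  1 × C: 3 H
  1 × C: 2 H
  Total hydrogens = 8.
Molecular formula: C10H8F2

C10H8F2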